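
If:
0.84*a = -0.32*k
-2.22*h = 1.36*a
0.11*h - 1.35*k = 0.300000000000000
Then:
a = 0.09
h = -0.05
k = -0.23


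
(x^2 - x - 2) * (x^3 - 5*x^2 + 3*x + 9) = x^5 - 6*x^4 + 6*x^3 + 16*x^2 - 15*x - 18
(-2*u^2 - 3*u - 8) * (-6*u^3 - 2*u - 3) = 12*u^5 + 18*u^4 + 52*u^3 + 12*u^2 + 25*u + 24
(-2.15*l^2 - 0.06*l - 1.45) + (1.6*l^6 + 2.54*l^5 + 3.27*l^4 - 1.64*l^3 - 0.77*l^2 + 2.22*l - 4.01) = 1.6*l^6 + 2.54*l^5 + 3.27*l^4 - 1.64*l^3 - 2.92*l^2 + 2.16*l - 5.46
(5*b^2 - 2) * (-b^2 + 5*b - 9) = -5*b^4 + 25*b^3 - 43*b^2 - 10*b + 18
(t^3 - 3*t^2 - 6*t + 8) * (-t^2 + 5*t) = -t^5 + 8*t^4 - 9*t^3 - 38*t^2 + 40*t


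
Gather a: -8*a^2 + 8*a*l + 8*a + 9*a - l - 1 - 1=-8*a^2 + a*(8*l + 17) - l - 2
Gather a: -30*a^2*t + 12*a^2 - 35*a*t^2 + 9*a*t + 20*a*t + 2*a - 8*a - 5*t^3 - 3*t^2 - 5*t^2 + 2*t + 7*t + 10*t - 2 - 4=a^2*(12 - 30*t) + a*(-35*t^2 + 29*t - 6) - 5*t^3 - 8*t^2 + 19*t - 6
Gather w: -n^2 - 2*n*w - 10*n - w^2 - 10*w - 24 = -n^2 - 10*n - w^2 + w*(-2*n - 10) - 24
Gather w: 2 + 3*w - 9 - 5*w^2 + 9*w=-5*w^2 + 12*w - 7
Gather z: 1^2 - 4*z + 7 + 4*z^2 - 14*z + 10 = 4*z^2 - 18*z + 18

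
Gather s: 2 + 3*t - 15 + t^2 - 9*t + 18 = t^2 - 6*t + 5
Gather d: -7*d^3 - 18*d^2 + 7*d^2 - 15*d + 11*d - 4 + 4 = -7*d^3 - 11*d^2 - 4*d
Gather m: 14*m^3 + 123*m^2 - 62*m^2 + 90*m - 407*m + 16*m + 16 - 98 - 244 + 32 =14*m^3 + 61*m^2 - 301*m - 294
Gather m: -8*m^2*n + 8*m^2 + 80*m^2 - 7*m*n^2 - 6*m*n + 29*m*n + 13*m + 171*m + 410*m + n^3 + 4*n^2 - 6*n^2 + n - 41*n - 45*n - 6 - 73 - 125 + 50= m^2*(88 - 8*n) + m*(-7*n^2 + 23*n + 594) + n^3 - 2*n^2 - 85*n - 154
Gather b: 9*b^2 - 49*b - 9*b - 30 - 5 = 9*b^2 - 58*b - 35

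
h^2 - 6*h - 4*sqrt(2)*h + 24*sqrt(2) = (h - 6)*(h - 4*sqrt(2))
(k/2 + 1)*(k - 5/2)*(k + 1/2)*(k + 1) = k^4/2 + k^3/2 - 21*k^2/8 - 31*k/8 - 5/4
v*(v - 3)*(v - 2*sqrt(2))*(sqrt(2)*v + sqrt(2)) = sqrt(2)*v^4 - 4*v^3 - 2*sqrt(2)*v^3 - 3*sqrt(2)*v^2 + 8*v^2 + 12*v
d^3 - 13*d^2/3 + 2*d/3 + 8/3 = (d - 4)*(d - 1)*(d + 2/3)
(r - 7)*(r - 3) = r^2 - 10*r + 21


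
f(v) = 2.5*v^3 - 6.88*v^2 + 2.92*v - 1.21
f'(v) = 7.5*v^2 - 13.76*v + 2.92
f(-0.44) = -4.04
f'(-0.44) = 10.43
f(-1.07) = -15.27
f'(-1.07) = 26.23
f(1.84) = -3.56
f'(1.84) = 2.99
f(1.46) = -3.83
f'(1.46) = -1.18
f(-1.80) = -43.34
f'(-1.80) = 51.99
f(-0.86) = -10.40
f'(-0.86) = 20.30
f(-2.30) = -74.74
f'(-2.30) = 74.24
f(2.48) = 1.85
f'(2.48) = 14.92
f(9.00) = 1290.29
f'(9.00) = 486.58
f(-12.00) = -5346.97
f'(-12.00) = 1248.04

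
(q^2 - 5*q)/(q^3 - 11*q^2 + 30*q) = 1/(q - 6)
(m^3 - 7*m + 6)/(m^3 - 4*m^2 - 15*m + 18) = (m - 2)/(m - 6)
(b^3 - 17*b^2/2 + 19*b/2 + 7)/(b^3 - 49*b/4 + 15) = 2*(2*b^3 - 17*b^2 + 19*b + 14)/(4*b^3 - 49*b + 60)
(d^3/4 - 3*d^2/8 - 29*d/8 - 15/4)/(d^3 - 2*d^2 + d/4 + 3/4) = (2*d^3 - 3*d^2 - 29*d - 30)/(2*(4*d^3 - 8*d^2 + d + 3))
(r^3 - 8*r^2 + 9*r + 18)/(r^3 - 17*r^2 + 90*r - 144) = (r + 1)/(r - 8)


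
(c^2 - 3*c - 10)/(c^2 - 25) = (c + 2)/(c + 5)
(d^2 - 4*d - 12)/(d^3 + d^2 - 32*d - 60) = 1/(d + 5)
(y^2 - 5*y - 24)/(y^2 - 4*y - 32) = (y + 3)/(y + 4)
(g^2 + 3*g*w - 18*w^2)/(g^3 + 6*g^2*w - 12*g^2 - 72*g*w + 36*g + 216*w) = (g - 3*w)/(g^2 - 12*g + 36)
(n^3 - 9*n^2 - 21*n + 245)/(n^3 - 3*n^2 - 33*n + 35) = (n - 7)/(n - 1)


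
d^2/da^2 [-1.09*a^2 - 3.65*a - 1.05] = -2.18000000000000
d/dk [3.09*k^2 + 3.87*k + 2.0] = 6.18*k + 3.87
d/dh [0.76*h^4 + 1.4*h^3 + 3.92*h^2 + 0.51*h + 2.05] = 3.04*h^3 + 4.2*h^2 + 7.84*h + 0.51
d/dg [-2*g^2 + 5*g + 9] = 5 - 4*g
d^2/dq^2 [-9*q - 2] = 0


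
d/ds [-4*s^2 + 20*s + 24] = 20 - 8*s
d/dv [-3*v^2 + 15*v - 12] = 15 - 6*v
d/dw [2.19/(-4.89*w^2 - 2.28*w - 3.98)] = (21.4182*w + 4.9932)/(4.89*w^2 + 2.28*w + 3.98)^2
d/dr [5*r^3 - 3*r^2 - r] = 15*r^2 - 6*r - 1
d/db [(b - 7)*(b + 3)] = 2*b - 4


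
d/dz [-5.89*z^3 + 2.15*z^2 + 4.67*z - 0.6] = -17.67*z^2 + 4.3*z + 4.67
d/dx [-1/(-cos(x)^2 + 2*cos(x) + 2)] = 2*(cos(x) - 1)*sin(x)/(sin(x)^2 + 2*cos(x) + 1)^2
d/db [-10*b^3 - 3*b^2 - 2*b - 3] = -30*b^2 - 6*b - 2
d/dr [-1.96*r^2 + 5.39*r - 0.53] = 5.39 - 3.92*r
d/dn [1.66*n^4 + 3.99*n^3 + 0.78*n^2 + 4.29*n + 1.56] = 6.64*n^3 + 11.97*n^2 + 1.56*n + 4.29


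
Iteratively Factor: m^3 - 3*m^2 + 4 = (m - 2)*(m^2 - m - 2) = (m - 2)^2*(m + 1)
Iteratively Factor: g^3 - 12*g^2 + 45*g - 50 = (g - 5)*(g^2 - 7*g + 10) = (g - 5)*(g - 2)*(g - 5)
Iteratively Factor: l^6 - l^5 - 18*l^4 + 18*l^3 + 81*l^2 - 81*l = (l)*(l^5 - l^4 - 18*l^3 + 18*l^2 + 81*l - 81) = l*(l - 3)*(l^4 + 2*l^3 - 12*l^2 - 18*l + 27) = l*(l - 3)*(l + 3)*(l^3 - l^2 - 9*l + 9) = l*(l - 3)^2*(l + 3)*(l^2 + 2*l - 3) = l*(l - 3)^2*(l + 3)^2*(l - 1)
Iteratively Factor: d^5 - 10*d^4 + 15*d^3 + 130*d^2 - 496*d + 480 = (d - 5)*(d^4 - 5*d^3 - 10*d^2 + 80*d - 96) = (d - 5)*(d - 3)*(d^3 - 2*d^2 - 16*d + 32) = (d - 5)*(d - 4)*(d - 3)*(d^2 + 2*d - 8) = (d - 5)*(d - 4)*(d - 3)*(d + 4)*(d - 2)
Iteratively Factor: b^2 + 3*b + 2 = (b + 2)*(b + 1)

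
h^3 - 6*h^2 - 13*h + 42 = (h - 7)*(h - 2)*(h + 3)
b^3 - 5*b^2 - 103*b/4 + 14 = (b - 8)*(b - 1/2)*(b + 7/2)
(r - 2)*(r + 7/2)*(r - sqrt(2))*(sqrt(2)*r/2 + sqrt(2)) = sqrt(2)*r^4/2 - r^3 + 7*sqrt(2)*r^3/4 - 7*r^2/2 - 2*sqrt(2)*r^2 - 7*sqrt(2)*r + 4*r + 14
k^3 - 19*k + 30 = (k - 3)*(k - 2)*(k + 5)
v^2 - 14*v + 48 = (v - 8)*(v - 6)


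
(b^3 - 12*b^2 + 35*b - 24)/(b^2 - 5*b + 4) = (b^2 - 11*b + 24)/(b - 4)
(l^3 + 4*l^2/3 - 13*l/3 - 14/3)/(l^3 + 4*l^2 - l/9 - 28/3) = 3*(l^2 - l - 2)/(3*l^2 + 5*l - 12)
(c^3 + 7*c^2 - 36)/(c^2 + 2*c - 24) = (c^2 + c - 6)/(c - 4)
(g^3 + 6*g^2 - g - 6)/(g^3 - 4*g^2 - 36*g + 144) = (g^2 - 1)/(g^2 - 10*g + 24)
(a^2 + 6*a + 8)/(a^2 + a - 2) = (a + 4)/(a - 1)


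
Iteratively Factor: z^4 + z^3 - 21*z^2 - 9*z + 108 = (z + 4)*(z^3 - 3*z^2 - 9*z + 27) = (z - 3)*(z + 4)*(z^2 - 9) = (z - 3)^2*(z + 4)*(z + 3)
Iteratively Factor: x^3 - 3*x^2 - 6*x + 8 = (x + 2)*(x^2 - 5*x + 4) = (x - 1)*(x + 2)*(x - 4)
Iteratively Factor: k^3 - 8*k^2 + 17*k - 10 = (k - 2)*(k^2 - 6*k + 5) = (k - 5)*(k - 2)*(k - 1)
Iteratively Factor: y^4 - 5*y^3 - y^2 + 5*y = (y)*(y^3 - 5*y^2 - y + 5) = y*(y - 5)*(y^2 - 1) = y*(y - 5)*(y + 1)*(y - 1)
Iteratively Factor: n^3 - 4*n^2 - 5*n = (n)*(n^2 - 4*n - 5) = n*(n - 5)*(n + 1)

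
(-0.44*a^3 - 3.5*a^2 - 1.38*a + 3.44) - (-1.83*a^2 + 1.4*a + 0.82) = -0.44*a^3 - 1.67*a^2 - 2.78*a + 2.62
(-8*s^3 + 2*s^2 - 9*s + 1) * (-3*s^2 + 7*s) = 24*s^5 - 62*s^4 + 41*s^3 - 66*s^2 + 7*s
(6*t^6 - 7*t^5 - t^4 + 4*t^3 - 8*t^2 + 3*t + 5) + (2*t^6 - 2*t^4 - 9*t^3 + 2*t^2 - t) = 8*t^6 - 7*t^5 - 3*t^4 - 5*t^3 - 6*t^2 + 2*t + 5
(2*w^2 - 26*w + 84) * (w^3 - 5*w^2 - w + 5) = 2*w^5 - 36*w^4 + 212*w^3 - 384*w^2 - 214*w + 420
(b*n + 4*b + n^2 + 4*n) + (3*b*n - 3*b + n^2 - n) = 4*b*n + b + 2*n^2 + 3*n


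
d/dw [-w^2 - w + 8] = -2*w - 1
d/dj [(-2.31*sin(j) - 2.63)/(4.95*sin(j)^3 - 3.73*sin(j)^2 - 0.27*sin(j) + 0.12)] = (22.869*sin(j)^3 + 30.4392*sin(j)^2 - 19.6198*sin(j) - 0.9873)*cos(j)/(24.5025*sin(j)^6 - 36.927*sin(j)^5 + 11.2399*sin(j)^4 + 3.2022*sin(j)^3 - 0.8223*sin(j)^2 - 0.0648*sin(j) + 0.0144)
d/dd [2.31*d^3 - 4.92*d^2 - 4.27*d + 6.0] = 6.93*d^2 - 9.84*d - 4.27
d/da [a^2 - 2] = 2*a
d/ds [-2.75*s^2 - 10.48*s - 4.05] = -5.5*s - 10.48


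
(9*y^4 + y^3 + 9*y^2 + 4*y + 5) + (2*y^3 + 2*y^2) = 9*y^4 + 3*y^3 + 11*y^2 + 4*y + 5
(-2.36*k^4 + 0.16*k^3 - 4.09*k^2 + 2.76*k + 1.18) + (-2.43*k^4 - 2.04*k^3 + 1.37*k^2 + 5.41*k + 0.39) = -4.79*k^4 - 1.88*k^3 - 2.72*k^2 + 8.17*k + 1.57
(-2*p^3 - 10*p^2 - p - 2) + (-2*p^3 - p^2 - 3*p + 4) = -4*p^3 - 11*p^2 - 4*p + 2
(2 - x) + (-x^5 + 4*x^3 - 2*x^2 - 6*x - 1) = -x^5 + 4*x^3 - 2*x^2 - 7*x + 1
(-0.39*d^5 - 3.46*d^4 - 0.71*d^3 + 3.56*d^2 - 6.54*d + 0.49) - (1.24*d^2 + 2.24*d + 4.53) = -0.39*d^5 - 3.46*d^4 - 0.71*d^3 + 2.32*d^2 - 8.78*d - 4.04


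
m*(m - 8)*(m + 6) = m^3 - 2*m^2 - 48*m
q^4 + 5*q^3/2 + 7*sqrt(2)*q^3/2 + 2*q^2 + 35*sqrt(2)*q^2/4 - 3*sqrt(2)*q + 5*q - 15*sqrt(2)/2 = (q + 5/2)*(q - sqrt(2)/2)*(q + sqrt(2))*(q + 3*sqrt(2))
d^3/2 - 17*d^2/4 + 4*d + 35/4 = (d/2 + 1/2)*(d - 7)*(d - 5/2)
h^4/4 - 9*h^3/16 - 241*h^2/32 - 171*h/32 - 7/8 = (h/4 + 1)*(h - 7)*(h + 1/4)*(h + 1/2)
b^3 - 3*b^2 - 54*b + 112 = (b - 8)*(b - 2)*(b + 7)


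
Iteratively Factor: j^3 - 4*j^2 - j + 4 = (j + 1)*(j^2 - 5*j + 4) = (j - 4)*(j + 1)*(j - 1)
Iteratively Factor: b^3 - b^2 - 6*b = (b + 2)*(b^2 - 3*b) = (b - 3)*(b + 2)*(b)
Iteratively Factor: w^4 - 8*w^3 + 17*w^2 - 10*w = (w - 5)*(w^3 - 3*w^2 + 2*w) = w*(w - 5)*(w^2 - 3*w + 2) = w*(w - 5)*(w - 1)*(w - 2)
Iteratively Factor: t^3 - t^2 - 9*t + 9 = (t - 1)*(t^2 - 9) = (t - 3)*(t - 1)*(t + 3)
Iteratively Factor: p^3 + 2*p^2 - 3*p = (p + 3)*(p^2 - p) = (p - 1)*(p + 3)*(p)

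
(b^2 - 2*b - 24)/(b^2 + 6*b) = (b^2 - 2*b - 24)/(b*(b + 6))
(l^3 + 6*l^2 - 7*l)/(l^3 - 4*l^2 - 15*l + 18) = l*(l + 7)/(l^2 - 3*l - 18)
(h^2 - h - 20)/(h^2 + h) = (h^2 - h - 20)/(h*(h + 1))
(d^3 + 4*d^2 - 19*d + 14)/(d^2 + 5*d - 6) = (d^2 + 5*d - 14)/(d + 6)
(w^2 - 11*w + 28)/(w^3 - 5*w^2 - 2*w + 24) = (w - 7)/(w^2 - w - 6)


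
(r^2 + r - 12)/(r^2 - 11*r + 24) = (r + 4)/(r - 8)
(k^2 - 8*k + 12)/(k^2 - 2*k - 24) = (k - 2)/(k + 4)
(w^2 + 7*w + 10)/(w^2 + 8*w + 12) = (w + 5)/(w + 6)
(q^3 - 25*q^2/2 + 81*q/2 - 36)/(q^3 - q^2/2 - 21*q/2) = (-2*q^3 + 25*q^2 - 81*q + 72)/(q*(-2*q^2 + q + 21))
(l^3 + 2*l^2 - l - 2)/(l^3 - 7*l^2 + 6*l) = (l^2 + 3*l + 2)/(l*(l - 6))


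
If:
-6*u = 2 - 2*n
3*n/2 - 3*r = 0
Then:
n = 3*u + 1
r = 3*u/2 + 1/2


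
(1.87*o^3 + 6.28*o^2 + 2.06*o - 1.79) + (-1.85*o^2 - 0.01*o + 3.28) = 1.87*o^3 + 4.43*o^2 + 2.05*o + 1.49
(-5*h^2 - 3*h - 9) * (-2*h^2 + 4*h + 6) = 10*h^4 - 14*h^3 - 24*h^2 - 54*h - 54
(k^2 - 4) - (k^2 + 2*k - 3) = -2*k - 1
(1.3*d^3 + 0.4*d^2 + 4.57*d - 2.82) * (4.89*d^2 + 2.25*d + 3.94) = 6.357*d^5 + 4.881*d^4 + 28.3693*d^3 - 1.9313*d^2 + 11.6608*d - 11.1108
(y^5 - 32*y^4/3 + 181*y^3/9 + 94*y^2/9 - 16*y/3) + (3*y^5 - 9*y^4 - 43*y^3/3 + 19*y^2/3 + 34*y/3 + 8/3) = 4*y^5 - 59*y^4/3 + 52*y^3/9 + 151*y^2/9 + 6*y + 8/3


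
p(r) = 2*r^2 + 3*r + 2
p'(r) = 4*r + 3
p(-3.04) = 11.36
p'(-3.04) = -9.16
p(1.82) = 14.08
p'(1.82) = 10.28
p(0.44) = 3.71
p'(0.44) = 4.76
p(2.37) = 20.34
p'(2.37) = 12.48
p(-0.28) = 1.32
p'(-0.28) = 1.88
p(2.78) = 25.80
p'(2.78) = 14.12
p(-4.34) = 26.65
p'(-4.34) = -14.36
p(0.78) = 5.56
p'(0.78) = 6.12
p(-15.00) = 407.00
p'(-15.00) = -57.00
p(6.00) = 92.00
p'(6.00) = 27.00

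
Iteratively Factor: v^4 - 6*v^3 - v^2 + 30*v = (v + 2)*(v^3 - 8*v^2 + 15*v) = (v - 5)*(v + 2)*(v^2 - 3*v) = (v - 5)*(v - 3)*(v + 2)*(v)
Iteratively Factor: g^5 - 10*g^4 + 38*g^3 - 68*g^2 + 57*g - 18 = (g - 1)*(g^4 - 9*g^3 + 29*g^2 - 39*g + 18) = (g - 3)*(g - 1)*(g^3 - 6*g^2 + 11*g - 6) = (g - 3)*(g - 2)*(g - 1)*(g^2 - 4*g + 3) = (g - 3)^2*(g - 2)*(g - 1)*(g - 1)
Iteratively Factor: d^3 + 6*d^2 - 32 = (d + 4)*(d^2 + 2*d - 8) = (d + 4)^2*(d - 2)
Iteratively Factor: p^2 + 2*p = (p)*(p + 2)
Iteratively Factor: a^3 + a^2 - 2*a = (a)*(a^2 + a - 2) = a*(a + 2)*(a - 1)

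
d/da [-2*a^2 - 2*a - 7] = -4*a - 2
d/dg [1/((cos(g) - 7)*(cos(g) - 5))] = 2*(cos(g) - 6)*sin(g)/((cos(g) - 7)^2*(cos(g) - 5)^2)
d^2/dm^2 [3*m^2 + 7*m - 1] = 6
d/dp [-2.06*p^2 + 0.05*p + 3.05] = 0.05 - 4.12*p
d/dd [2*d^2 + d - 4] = 4*d + 1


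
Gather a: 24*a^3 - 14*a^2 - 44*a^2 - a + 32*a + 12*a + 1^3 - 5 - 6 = 24*a^3 - 58*a^2 + 43*a - 10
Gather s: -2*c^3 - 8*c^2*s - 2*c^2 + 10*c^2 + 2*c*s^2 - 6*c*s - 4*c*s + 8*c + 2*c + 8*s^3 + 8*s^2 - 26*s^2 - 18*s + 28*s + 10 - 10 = -2*c^3 + 8*c^2 + 10*c + 8*s^3 + s^2*(2*c - 18) + s*(-8*c^2 - 10*c + 10)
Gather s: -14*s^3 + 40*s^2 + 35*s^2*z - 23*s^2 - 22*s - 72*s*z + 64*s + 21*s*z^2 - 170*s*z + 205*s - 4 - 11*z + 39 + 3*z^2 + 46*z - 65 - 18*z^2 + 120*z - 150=-14*s^3 + s^2*(35*z + 17) + s*(21*z^2 - 242*z + 247) - 15*z^2 + 155*z - 180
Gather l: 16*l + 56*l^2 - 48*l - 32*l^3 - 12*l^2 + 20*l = -32*l^3 + 44*l^2 - 12*l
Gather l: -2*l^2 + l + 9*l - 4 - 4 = -2*l^2 + 10*l - 8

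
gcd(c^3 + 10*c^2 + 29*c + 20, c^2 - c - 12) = 1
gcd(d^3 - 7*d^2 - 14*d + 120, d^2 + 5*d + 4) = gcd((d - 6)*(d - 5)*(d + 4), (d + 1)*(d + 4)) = d + 4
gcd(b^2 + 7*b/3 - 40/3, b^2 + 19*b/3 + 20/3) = b + 5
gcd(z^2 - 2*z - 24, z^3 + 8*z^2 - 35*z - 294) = z - 6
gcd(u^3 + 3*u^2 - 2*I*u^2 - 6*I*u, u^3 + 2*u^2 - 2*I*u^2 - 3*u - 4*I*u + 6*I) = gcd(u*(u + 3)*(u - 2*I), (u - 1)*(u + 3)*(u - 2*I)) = u^2 + u*(3 - 2*I) - 6*I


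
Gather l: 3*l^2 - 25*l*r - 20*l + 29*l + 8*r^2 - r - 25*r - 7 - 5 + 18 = 3*l^2 + l*(9 - 25*r) + 8*r^2 - 26*r + 6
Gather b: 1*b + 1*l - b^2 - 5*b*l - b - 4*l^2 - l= -b^2 - 5*b*l - 4*l^2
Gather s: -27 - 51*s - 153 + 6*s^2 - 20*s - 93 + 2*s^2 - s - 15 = 8*s^2 - 72*s - 288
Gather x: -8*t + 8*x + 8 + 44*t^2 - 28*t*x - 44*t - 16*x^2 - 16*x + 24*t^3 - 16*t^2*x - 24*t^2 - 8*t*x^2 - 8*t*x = 24*t^3 + 20*t^2 - 52*t + x^2*(-8*t - 16) + x*(-16*t^2 - 36*t - 8) + 8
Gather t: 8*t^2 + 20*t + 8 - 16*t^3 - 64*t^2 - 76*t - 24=-16*t^3 - 56*t^2 - 56*t - 16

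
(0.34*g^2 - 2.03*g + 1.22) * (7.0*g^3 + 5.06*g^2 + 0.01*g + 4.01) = 2.38*g^5 - 12.4896*g^4 - 1.7284*g^3 + 7.5163*g^2 - 8.1281*g + 4.8922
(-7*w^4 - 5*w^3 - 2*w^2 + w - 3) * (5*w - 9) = -35*w^5 + 38*w^4 + 35*w^3 + 23*w^2 - 24*w + 27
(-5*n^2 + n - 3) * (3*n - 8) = -15*n^3 + 43*n^2 - 17*n + 24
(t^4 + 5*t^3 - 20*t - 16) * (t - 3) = t^5 + 2*t^4 - 15*t^3 - 20*t^2 + 44*t + 48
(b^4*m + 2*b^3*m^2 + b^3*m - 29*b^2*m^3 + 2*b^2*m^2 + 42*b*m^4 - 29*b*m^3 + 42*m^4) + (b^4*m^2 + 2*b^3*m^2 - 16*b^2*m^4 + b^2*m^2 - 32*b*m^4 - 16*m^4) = b^4*m^2 + b^4*m + 4*b^3*m^2 + b^3*m - 16*b^2*m^4 - 29*b^2*m^3 + 3*b^2*m^2 + 10*b*m^4 - 29*b*m^3 + 26*m^4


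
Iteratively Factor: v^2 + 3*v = (v + 3)*(v)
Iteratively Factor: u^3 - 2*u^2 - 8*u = (u)*(u^2 - 2*u - 8) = u*(u - 4)*(u + 2)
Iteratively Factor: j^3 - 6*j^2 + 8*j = (j - 4)*(j^2 - 2*j) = (j - 4)*(j - 2)*(j)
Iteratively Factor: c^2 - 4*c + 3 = (c - 3)*(c - 1)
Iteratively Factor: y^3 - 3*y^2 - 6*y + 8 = (y - 1)*(y^2 - 2*y - 8) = (y - 1)*(y + 2)*(y - 4)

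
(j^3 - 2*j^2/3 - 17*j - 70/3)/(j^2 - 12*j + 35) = (3*j^2 + 13*j + 14)/(3*(j - 7))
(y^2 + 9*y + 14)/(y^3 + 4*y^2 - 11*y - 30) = (y + 7)/(y^2 + 2*y - 15)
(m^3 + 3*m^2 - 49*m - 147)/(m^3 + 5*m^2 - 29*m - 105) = (m - 7)/(m - 5)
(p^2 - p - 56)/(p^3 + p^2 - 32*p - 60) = (p^2 - p - 56)/(p^3 + p^2 - 32*p - 60)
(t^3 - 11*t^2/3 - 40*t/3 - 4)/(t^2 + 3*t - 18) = (3*t^3 - 11*t^2 - 40*t - 12)/(3*(t^2 + 3*t - 18))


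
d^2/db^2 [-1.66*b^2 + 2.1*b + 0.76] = -3.32000000000000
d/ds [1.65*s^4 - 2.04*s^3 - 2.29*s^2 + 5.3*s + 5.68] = 6.6*s^3 - 6.12*s^2 - 4.58*s + 5.3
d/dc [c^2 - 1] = 2*c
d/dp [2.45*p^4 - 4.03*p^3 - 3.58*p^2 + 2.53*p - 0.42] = 9.8*p^3 - 12.09*p^2 - 7.16*p + 2.53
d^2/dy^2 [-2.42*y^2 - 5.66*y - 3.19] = -4.84000000000000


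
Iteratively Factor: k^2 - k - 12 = (k - 4)*(k + 3)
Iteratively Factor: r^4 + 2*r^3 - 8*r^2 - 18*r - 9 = (r + 1)*(r^3 + r^2 - 9*r - 9) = (r + 1)^2*(r^2 - 9) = (r + 1)^2*(r + 3)*(r - 3)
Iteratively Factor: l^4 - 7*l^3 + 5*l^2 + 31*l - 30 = (l + 2)*(l^3 - 9*l^2 + 23*l - 15) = (l - 3)*(l + 2)*(l^2 - 6*l + 5) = (l - 3)*(l - 1)*(l + 2)*(l - 5)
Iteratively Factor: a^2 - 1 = (a + 1)*(a - 1)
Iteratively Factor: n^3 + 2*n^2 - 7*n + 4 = (n + 4)*(n^2 - 2*n + 1) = (n - 1)*(n + 4)*(n - 1)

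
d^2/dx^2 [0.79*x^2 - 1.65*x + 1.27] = 1.58000000000000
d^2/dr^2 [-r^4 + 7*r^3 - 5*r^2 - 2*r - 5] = -12*r^2 + 42*r - 10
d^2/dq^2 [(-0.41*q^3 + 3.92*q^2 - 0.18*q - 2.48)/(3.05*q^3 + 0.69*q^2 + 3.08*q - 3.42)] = (1.4210854715202e-14*q^7 + 74.6572899999998*q^6 + 13.06254*q^5 - 551.38266*q^4 + 465.781712*q^3 - 87.982896*q^2 - 218.157984*q + 29.150528)/(28.372625*q^9 + 19.256175*q^8 + 90.311415*q^7 - 56.223981*q^6 + 48.015384*q^5 - 178.012818*q^4 + 92.631068*q^3 - 73.118916*q^2 + 108.074736*q - 40.001688)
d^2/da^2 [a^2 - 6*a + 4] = 2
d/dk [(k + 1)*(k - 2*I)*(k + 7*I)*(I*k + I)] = 4*I*k^3 + k^2*(-15 + 6*I) + k*(-20 + 30*I) - 5 + 28*I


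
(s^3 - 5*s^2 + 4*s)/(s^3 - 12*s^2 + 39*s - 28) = s/(s - 7)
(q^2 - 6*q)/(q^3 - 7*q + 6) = q*(q - 6)/(q^3 - 7*q + 6)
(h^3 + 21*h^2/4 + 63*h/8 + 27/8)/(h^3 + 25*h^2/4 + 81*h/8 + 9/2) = (h + 3)/(h + 4)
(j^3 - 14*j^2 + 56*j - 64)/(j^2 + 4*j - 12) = (j^2 - 12*j + 32)/(j + 6)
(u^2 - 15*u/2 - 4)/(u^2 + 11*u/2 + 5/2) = (u - 8)/(u + 5)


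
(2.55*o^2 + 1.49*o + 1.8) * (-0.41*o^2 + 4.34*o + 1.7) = -1.0455*o^4 + 10.4561*o^3 + 10.0636*o^2 + 10.345*o + 3.06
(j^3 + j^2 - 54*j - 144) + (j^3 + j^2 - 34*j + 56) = 2*j^3 + 2*j^2 - 88*j - 88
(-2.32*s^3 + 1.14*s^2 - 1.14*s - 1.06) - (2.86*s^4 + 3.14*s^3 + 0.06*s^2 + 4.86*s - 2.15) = -2.86*s^4 - 5.46*s^3 + 1.08*s^2 - 6.0*s + 1.09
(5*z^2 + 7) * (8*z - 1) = 40*z^3 - 5*z^2 + 56*z - 7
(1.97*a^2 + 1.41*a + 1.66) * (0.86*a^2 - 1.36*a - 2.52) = 1.6942*a^4 - 1.4666*a^3 - 5.4544*a^2 - 5.8108*a - 4.1832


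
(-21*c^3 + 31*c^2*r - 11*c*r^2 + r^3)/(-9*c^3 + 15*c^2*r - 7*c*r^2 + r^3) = (-7*c + r)/(-3*c + r)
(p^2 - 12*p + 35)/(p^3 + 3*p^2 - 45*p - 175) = (p - 5)/(p^2 + 10*p + 25)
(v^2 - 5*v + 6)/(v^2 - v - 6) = (v - 2)/(v + 2)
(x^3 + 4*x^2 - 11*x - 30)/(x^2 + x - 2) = (x^2 + 2*x - 15)/(x - 1)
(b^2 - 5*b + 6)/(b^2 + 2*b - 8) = (b - 3)/(b + 4)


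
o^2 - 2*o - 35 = (o - 7)*(o + 5)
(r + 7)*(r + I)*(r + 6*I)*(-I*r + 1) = -I*r^4 + 8*r^3 - 7*I*r^3 + 56*r^2 + 13*I*r^2 - 6*r + 91*I*r - 42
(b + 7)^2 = b^2 + 14*b + 49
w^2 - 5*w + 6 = (w - 3)*(w - 2)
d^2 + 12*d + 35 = (d + 5)*(d + 7)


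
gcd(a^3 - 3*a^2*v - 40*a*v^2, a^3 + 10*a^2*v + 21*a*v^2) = a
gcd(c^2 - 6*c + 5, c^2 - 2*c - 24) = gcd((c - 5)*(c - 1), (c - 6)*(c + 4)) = 1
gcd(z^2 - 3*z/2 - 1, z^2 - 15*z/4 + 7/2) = z - 2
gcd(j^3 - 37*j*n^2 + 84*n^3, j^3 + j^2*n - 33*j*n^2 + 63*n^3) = j^2 + 4*j*n - 21*n^2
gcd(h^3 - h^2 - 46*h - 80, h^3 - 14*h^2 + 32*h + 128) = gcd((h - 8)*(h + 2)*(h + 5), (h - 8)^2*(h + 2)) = h^2 - 6*h - 16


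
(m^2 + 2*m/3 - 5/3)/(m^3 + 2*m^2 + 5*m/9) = 3*(m - 1)/(m*(3*m + 1))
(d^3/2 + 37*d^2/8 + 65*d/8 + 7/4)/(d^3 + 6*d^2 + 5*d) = (4*d^3 + 37*d^2 + 65*d + 14)/(8*d*(d^2 + 6*d + 5))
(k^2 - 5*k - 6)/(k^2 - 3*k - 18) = (k + 1)/(k + 3)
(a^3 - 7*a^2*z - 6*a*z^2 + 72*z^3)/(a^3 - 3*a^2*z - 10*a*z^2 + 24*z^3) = (-a + 6*z)/(-a + 2*z)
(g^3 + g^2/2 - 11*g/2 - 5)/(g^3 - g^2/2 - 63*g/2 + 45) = (2*g^3 + g^2 - 11*g - 10)/(2*g^3 - g^2 - 63*g + 90)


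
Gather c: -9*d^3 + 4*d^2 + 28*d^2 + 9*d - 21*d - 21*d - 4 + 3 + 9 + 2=-9*d^3 + 32*d^2 - 33*d + 10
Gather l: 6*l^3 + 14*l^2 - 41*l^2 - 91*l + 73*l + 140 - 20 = 6*l^3 - 27*l^2 - 18*l + 120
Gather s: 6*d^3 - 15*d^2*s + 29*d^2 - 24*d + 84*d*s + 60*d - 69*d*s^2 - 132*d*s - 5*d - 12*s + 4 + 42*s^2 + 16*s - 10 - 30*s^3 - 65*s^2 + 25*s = 6*d^3 + 29*d^2 + 31*d - 30*s^3 + s^2*(-69*d - 23) + s*(-15*d^2 - 48*d + 29) - 6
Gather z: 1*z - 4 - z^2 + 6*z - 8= -z^2 + 7*z - 12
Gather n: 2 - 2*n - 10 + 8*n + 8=6*n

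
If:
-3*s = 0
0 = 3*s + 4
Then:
No Solution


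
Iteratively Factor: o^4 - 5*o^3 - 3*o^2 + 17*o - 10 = (o - 1)*(o^3 - 4*o^2 - 7*o + 10) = (o - 1)*(o + 2)*(o^2 - 6*o + 5) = (o - 1)^2*(o + 2)*(o - 5)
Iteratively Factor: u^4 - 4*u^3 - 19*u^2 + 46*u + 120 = (u - 4)*(u^3 - 19*u - 30) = (u - 4)*(u + 3)*(u^2 - 3*u - 10) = (u - 5)*(u - 4)*(u + 3)*(u + 2)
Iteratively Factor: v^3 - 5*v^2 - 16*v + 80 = (v - 4)*(v^2 - v - 20) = (v - 5)*(v - 4)*(v + 4)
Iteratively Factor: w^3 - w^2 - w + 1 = (w - 1)*(w^2 - 1) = (w - 1)^2*(w + 1)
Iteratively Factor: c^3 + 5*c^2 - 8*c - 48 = (c - 3)*(c^2 + 8*c + 16) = (c - 3)*(c + 4)*(c + 4)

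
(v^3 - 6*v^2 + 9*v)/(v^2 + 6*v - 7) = v*(v^2 - 6*v + 9)/(v^2 + 6*v - 7)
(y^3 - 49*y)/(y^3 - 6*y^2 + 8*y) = (y^2 - 49)/(y^2 - 6*y + 8)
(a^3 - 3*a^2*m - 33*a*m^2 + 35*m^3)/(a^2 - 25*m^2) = (a^2 - 8*a*m + 7*m^2)/(a - 5*m)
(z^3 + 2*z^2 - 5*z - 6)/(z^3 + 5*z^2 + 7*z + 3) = (z - 2)/(z + 1)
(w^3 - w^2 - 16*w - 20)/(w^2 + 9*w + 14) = (w^2 - 3*w - 10)/(w + 7)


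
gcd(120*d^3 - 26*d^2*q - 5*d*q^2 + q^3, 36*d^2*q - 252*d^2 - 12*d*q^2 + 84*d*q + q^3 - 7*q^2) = -6*d + q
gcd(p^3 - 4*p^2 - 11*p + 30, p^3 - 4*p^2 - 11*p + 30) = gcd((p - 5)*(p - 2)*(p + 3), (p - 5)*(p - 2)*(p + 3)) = p^3 - 4*p^2 - 11*p + 30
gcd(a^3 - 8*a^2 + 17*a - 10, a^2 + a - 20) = 1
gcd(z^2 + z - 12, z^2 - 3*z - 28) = z + 4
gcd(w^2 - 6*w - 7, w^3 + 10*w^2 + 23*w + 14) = w + 1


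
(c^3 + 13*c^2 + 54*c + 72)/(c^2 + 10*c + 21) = (c^2 + 10*c + 24)/(c + 7)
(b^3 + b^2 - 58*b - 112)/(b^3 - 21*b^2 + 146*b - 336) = (b^2 + 9*b + 14)/(b^2 - 13*b + 42)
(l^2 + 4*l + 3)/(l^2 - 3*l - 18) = (l + 1)/(l - 6)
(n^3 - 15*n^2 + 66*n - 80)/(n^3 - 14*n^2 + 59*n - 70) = (n - 8)/(n - 7)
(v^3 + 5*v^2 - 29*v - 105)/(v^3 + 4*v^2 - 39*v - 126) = (v - 5)/(v - 6)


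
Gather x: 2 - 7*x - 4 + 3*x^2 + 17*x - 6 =3*x^2 + 10*x - 8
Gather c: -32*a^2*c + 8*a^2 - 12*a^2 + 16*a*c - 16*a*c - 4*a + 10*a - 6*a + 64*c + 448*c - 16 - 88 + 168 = -4*a^2 + c*(512 - 32*a^2) + 64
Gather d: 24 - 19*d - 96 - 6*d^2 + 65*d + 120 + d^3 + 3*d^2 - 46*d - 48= d^3 - 3*d^2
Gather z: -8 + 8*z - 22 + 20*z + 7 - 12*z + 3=16*z - 20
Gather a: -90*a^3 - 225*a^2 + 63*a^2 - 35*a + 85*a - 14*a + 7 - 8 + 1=-90*a^3 - 162*a^2 + 36*a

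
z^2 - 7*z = z*(z - 7)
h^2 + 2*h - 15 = (h - 3)*(h + 5)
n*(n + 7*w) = n^2 + 7*n*w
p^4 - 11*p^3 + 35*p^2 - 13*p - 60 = (p - 5)*(p - 4)*(p - 3)*(p + 1)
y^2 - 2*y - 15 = (y - 5)*(y + 3)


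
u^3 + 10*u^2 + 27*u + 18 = (u + 1)*(u + 3)*(u + 6)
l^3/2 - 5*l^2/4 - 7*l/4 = l*(l/2 + 1/2)*(l - 7/2)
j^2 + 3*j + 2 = (j + 1)*(j + 2)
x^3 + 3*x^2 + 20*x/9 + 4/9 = (x + 1/3)*(x + 2/3)*(x + 2)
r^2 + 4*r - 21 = (r - 3)*(r + 7)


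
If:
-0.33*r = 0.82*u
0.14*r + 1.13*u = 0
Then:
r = 0.00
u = 0.00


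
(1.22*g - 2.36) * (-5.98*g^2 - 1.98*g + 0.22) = -7.2956*g^3 + 11.6972*g^2 + 4.9412*g - 0.5192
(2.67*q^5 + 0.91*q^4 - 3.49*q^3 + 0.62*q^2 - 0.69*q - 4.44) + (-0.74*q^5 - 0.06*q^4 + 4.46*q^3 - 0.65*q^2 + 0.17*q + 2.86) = 1.93*q^5 + 0.85*q^4 + 0.97*q^3 - 0.03*q^2 - 0.52*q - 1.58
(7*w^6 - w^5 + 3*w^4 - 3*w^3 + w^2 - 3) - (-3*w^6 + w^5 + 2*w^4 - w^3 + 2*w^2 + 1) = 10*w^6 - 2*w^5 + w^4 - 2*w^3 - w^2 - 4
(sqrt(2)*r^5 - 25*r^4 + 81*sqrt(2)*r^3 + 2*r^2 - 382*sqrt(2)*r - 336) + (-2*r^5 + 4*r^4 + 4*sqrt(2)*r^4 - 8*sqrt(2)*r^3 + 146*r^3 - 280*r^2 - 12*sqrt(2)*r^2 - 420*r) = -2*r^5 + sqrt(2)*r^5 - 21*r^4 + 4*sqrt(2)*r^4 + 73*sqrt(2)*r^3 + 146*r^3 - 278*r^2 - 12*sqrt(2)*r^2 - 382*sqrt(2)*r - 420*r - 336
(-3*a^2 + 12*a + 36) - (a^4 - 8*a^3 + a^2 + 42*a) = -a^4 + 8*a^3 - 4*a^2 - 30*a + 36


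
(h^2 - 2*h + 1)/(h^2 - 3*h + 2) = (h - 1)/(h - 2)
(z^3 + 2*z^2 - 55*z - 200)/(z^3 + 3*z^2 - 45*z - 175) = (z - 8)/(z - 7)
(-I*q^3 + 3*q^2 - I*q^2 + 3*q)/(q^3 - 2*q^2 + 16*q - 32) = q*(-I*q^2 + q*(3 - I) + 3)/(q^3 - 2*q^2 + 16*q - 32)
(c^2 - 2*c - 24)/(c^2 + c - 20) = (c^2 - 2*c - 24)/(c^2 + c - 20)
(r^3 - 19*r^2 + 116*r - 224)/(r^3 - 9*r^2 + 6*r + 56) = (r - 8)/(r + 2)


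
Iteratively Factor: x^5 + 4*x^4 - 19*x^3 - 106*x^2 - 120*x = (x + 4)*(x^4 - 19*x^2 - 30*x) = x*(x + 4)*(x^3 - 19*x - 30) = x*(x + 2)*(x + 4)*(x^2 - 2*x - 15) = x*(x + 2)*(x + 3)*(x + 4)*(x - 5)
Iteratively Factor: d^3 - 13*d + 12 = (d - 3)*(d^2 + 3*d - 4) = (d - 3)*(d - 1)*(d + 4)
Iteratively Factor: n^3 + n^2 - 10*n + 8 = (n - 1)*(n^2 + 2*n - 8) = (n - 2)*(n - 1)*(n + 4)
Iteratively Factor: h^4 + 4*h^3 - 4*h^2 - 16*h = (h - 2)*(h^3 + 6*h^2 + 8*h) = (h - 2)*(h + 2)*(h^2 + 4*h) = h*(h - 2)*(h + 2)*(h + 4)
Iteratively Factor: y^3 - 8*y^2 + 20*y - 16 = (y - 4)*(y^2 - 4*y + 4) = (y - 4)*(y - 2)*(y - 2)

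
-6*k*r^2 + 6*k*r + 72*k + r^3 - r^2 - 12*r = (-6*k + r)*(r - 4)*(r + 3)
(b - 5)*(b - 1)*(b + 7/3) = b^3 - 11*b^2/3 - 9*b + 35/3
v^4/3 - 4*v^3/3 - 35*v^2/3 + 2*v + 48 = (v/3 + 1)*(v - 8)*(v - 2)*(v + 3)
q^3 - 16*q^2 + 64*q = q*(q - 8)^2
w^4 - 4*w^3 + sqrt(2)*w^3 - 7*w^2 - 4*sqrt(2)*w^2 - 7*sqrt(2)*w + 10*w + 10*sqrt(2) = (w - 5)*(w - 1)*(w + 2)*(w + sqrt(2))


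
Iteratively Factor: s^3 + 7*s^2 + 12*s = (s + 4)*(s^2 + 3*s) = s*(s + 4)*(s + 3)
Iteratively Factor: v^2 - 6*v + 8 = (v - 2)*(v - 4)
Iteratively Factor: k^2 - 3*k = (k - 3)*(k)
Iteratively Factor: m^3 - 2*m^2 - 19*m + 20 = (m - 5)*(m^2 + 3*m - 4) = (m - 5)*(m - 1)*(m + 4)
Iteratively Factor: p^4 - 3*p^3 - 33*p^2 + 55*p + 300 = (p + 3)*(p^3 - 6*p^2 - 15*p + 100) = (p - 5)*(p + 3)*(p^2 - p - 20) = (p - 5)*(p + 3)*(p + 4)*(p - 5)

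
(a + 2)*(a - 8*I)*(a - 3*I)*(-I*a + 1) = -I*a^4 - 10*a^3 - 2*I*a^3 - 20*a^2 + 13*I*a^2 - 24*a + 26*I*a - 48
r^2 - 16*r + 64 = (r - 8)^2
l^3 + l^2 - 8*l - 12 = (l - 3)*(l + 2)^2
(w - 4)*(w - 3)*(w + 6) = w^3 - w^2 - 30*w + 72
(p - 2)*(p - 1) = p^2 - 3*p + 2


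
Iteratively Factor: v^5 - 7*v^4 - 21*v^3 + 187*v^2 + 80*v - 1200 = (v + 4)*(v^4 - 11*v^3 + 23*v^2 + 95*v - 300) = (v - 4)*(v + 4)*(v^3 - 7*v^2 - 5*v + 75) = (v - 4)*(v + 3)*(v + 4)*(v^2 - 10*v + 25) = (v - 5)*(v - 4)*(v + 3)*(v + 4)*(v - 5)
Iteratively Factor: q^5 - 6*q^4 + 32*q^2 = (q)*(q^4 - 6*q^3 + 32*q) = q*(q - 4)*(q^3 - 2*q^2 - 8*q) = q^2*(q - 4)*(q^2 - 2*q - 8) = q^2*(q - 4)^2*(q + 2)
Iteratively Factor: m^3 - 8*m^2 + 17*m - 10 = (m - 5)*(m^2 - 3*m + 2) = (m - 5)*(m - 2)*(m - 1)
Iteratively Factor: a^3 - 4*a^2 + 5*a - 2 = (a - 1)*(a^2 - 3*a + 2) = (a - 2)*(a - 1)*(a - 1)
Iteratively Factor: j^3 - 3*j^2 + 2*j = (j - 1)*(j^2 - 2*j) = j*(j - 1)*(j - 2)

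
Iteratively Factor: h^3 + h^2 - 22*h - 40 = (h - 5)*(h^2 + 6*h + 8) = (h - 5)*(h + 2)*(h + 4)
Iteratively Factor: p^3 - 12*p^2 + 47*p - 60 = (p - 4)*(p^2 - 8*p + 15) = (p - 5)*(p - 4)*(p - 3)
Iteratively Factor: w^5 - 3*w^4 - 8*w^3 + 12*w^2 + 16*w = (w - 4)*(w^4 + w^3 - 4*w^2 - 4*w) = (w - 4)*(w + 1)*(w^3 - 4*w) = w*(w - 4)*(w + 1)*(w^2 - 4) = w*(w - 4)*(w + 1)*(w + 2)*(w - 2)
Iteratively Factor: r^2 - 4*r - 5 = (r + 1)*(r - 5)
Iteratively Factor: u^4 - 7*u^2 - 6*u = (u - 3)*(u^3 + 3*u^2 + 2*u) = (u - 3)*(u + 2)*(u^2 + u) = u*(u - 3)*(u + 2)*(u + 1)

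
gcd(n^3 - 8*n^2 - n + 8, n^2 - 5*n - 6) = n + 1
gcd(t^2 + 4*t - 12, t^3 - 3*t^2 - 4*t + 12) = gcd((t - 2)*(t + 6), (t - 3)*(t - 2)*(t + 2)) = t - 2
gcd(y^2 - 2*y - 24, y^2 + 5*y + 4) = y + 4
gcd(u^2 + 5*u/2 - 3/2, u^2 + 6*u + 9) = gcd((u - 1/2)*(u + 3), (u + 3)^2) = u + 3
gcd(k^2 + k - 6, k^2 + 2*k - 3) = k + 3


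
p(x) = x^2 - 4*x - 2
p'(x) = 2*x - 4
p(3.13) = -4.72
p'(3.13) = 2.26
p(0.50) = -3.75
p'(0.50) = -3.00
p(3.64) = -3.31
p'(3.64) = 3.28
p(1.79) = -5.96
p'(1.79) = -0.42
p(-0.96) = 2.76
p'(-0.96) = -5.92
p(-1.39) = 5.49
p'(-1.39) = -6.78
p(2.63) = -5.60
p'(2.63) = 1.26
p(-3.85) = 28.22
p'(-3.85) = -11.70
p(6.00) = 10.00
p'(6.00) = 8.00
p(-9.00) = 115.00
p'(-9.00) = -22.00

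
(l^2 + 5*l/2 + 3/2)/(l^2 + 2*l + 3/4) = 2*(l + 1)/(2*l + 1)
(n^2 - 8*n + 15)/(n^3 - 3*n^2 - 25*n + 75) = 1/(n + 5)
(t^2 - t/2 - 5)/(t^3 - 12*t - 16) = (t - 5/2)/(t^2 - 2*t - 8)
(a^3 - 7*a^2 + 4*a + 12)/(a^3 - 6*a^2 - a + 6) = (a - 2)/(a - 1)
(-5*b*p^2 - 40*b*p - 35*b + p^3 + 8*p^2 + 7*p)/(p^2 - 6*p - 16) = (5*b*p^2 + 40*b*p + 35*b - p^3 - 8*p^2 - 7*p)/(-p^2 + 6*p + 16)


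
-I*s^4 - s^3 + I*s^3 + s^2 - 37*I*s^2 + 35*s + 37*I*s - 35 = (s - 7*I)*(s + I)*(s + 5*I)*(-I*s + I)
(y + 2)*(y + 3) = y^2 + 5*y + 6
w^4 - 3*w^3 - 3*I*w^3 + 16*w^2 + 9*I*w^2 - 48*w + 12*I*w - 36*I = (w - 3)*(w - 6*I)*(w + I)*(w + 2*I)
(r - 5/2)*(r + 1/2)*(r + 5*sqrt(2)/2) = r^3 - 2*r^2 + 5*sqrt(2)*r^2/2 - 5*sqrt(2)*r - 5*r/4 - 25*sqrt(2)/8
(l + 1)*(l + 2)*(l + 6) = l^3 + 9*l^2 + 20*l + 12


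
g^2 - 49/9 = (g - 7/3)*(g + 7/3)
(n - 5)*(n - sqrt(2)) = n^2 - 5*n - sqrt(2)*n + 5*sqrt(2)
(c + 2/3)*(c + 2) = c^2 + 8*c/3 + 4/3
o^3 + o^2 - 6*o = o*(o - 2)*(o + 3)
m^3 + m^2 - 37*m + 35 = (m - 5)*(m - 1)*(m + 7)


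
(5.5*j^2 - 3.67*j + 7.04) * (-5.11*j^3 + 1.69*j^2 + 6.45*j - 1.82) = -28.105*j^5 + 28.0487*j^4 - 6.7017*j^3 - 21.7839*j^2 + 52.0874*j - 12.8128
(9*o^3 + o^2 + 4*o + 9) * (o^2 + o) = 9*o^5 + 10*o^4 + 5*o^3 + 13*o^2 + 9*o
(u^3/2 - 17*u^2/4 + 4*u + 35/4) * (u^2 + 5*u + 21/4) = u^5/2 - 7*u^4/4 - 117*u^3/8 + 103*u^2/16 + 259*u/4 + 735/16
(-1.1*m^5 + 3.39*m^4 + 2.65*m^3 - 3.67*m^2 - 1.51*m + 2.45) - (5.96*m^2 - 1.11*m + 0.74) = -1.1*m^5 + 3.39*m^4 + 2.65*m^3 - 9.63*m^2 - 0.4*m + 1.71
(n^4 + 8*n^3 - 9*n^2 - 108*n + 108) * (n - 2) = n^5 + 6*n^4 - 25*n^3 - 90*n^2 + 324*n - 216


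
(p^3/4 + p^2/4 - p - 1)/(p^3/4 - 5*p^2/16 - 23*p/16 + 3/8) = 4*(p^2 - p - 2)/(4*p^2 - 13*p + 3)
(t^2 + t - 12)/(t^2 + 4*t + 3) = (t^2 + t - 12)/(t^2 + 4*t + 3)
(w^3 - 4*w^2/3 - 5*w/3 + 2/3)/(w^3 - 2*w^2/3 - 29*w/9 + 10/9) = 3*(w + 1)/(3*w + 5)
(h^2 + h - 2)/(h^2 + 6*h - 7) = (h + 2)/(h + 7)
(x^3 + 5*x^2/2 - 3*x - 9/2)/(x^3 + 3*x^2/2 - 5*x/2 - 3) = (x + 3)/(x + 2)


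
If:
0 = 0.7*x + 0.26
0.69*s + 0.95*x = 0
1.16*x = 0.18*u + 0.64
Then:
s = 0.51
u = -5.95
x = -0.37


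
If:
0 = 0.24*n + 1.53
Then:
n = -6.38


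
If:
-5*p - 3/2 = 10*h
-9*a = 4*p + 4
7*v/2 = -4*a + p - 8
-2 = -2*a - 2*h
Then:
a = 26/85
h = 59/85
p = -287/170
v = -53/17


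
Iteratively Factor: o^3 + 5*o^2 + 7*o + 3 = (o + 3)*(o^2 + 2*o + 1) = (o + 1)*(o + 3)*(o + 1)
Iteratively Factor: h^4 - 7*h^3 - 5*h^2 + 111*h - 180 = (h - 5)*(h^3 - 2*h^2 - 15*h + 36) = (h - 5)*(h - 3)*(h^2 + h - 12) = (h - 5)*(h - 3)^2*(h + 4)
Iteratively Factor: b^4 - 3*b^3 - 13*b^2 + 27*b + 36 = (b + 3)*(b^3 - 6*b^2 + 5*b + 12) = (b - 4)*(b + 3)*(b^2 - 2*b - 3) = (b - 4)*(b + 1)*(b + 3)*(b - 3)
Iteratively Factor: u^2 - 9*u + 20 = (u - 4)*(u - 5)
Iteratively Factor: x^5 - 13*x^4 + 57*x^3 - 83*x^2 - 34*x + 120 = (x - 2)*(x^4 - 11*x^3 + 35*x^2 - 13*x - 60) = (x - 5)*(x - 2)*(x^3 - 6*x^2 + 5*x + 12) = (x - 5)*(x - 3)*(x - 2)*(x^2 - 3*x - 4) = (x - 5)*(x - 3)*(x - 2)*(x + 1)*(x - 4)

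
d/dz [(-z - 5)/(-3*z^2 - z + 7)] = (3*z^2 + z - (z + 5)*(6*z + 1) - 7)/(3*z^2 + z - 7)^2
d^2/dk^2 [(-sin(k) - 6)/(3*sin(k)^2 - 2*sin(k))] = 3*(3*sin(k)^2 + 74*sin(k) - 42 - 100/sin(k) + 72/sin(k)^2 - 16/sin(k)^3)/(3*sin(k) - 2)^3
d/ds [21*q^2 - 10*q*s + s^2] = -10*q + 2*s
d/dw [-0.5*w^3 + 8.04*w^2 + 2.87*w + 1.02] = -1.5*w^2 + 16.08*w + 2.87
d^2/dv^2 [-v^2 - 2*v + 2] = -2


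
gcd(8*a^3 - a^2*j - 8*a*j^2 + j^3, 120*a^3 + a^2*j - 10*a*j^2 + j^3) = 8*a - j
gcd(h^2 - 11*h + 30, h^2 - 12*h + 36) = h - 6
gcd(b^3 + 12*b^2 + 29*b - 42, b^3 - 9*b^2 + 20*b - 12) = b - 1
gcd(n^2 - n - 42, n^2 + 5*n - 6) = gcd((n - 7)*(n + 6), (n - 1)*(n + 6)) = n + 6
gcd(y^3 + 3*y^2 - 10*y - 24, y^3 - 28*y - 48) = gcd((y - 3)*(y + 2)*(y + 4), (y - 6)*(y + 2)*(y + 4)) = y^2 + 6*y + 8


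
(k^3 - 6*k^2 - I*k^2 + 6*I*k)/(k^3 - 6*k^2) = (k - I)/k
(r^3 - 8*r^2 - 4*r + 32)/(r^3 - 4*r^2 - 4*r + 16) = (r - 8)/(r - 4)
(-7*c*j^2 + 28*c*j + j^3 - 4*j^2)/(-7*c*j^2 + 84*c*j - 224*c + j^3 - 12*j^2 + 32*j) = j/(j - 8)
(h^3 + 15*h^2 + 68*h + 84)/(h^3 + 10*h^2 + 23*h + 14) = (h + 6)/(h + 1)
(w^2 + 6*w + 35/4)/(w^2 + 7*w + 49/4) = (2*w + 5)/(2*w + 7)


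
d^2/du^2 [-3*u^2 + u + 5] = -6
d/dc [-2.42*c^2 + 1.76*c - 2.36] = 1.76 - 4.84*c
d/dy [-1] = 0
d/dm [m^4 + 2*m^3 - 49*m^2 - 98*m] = 4*m^3 + 6*m^2 - 98*m - 98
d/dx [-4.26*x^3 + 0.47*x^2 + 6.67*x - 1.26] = -12.78*x^2 + 0.94*x + 6.67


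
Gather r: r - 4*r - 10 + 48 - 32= 6 - 3*r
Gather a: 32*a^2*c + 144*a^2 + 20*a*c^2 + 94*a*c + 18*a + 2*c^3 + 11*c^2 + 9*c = a^2*(32*c + 144) + a*(20*c^2 + 94*c + 18) + 2*c^3 + 11*c^2 + 9*c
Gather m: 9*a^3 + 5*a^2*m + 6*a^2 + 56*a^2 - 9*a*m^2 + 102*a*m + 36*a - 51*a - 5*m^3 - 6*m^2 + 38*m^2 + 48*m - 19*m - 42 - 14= 9*a^3 + 62*a^2 - 15*a - 5*m^3 + m^2*(32 - 9*a) + m*(5*a^2 + 102*a + 29) - 56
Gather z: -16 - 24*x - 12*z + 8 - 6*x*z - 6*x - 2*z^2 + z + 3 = -30*x - 2*z^2 + z*(-6*x - 11) - 5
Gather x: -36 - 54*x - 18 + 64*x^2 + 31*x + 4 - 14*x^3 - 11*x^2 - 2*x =-14*x^3 + 53*x^2 - 25*x - 50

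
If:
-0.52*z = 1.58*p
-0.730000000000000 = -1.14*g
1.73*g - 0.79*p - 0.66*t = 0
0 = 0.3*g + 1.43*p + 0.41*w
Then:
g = 0.64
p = -0.329113924050633*z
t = 0.393939393939394*z + 1.67849548112706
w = 1.14788514973757*z - 0.468549422336329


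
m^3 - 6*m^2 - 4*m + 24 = (m - 6)*(m - 2)*(m + 2)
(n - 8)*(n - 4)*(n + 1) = n^3 - 11*n^2 + 20*n + 32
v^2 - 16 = (v - 4)*(v + 4)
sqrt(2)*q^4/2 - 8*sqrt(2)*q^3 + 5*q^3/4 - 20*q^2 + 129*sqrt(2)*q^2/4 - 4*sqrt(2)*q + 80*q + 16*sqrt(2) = (q/2 + sqrt(2)/2)*(q - 8)^2*(sqrt(2)*q + 1/2)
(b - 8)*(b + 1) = b^2 - 7*b - 8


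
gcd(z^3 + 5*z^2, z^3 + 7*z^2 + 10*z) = z^2 + 5*z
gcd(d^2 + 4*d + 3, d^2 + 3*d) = d + 3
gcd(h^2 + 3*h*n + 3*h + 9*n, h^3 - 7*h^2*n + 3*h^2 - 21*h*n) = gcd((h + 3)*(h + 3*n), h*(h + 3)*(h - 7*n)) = h + 3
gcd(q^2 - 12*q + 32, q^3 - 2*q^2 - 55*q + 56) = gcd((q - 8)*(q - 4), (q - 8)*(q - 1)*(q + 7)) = q - 8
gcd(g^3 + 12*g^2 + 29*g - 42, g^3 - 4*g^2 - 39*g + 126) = g + 6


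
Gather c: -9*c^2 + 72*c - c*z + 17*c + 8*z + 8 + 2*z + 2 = -9*c^2 + c*(89 - z) + 10*z + 10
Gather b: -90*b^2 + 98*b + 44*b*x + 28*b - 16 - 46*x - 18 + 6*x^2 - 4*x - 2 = -90*b^2 + b*(44*x + 126) + 6*x^2 - 50*x - 36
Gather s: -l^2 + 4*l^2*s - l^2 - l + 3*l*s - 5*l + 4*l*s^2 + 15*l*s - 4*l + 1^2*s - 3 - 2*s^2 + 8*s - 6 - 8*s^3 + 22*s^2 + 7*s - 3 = -2*l^2 - 10*l - 8*s^3 + s^2*(4*l + 20) + s*(4*l^2 + 18*l + 16) - 12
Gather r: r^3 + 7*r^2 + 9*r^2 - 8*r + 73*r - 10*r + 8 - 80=r^3 + 16*r^2 + 55*r - 72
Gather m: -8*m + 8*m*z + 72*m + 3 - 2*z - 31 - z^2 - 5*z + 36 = m*(8*z + 64) - z^2 - 7*z + 8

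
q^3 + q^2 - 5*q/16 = q*(q - 1/4)*(q + 5/4)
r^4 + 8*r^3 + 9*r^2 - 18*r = r*(r - 1)*(r + 3)*(r + 6)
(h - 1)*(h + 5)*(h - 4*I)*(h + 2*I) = h^4 + 4*h^3 - 2*I*h^3 + 3*h^2 - 8*I*h^2 + 32*h + 10*I*h - 40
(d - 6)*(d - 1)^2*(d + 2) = d^4 - 6*d^3 - 3*d^2 + 20*d - 12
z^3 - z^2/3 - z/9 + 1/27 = (z - 1/3)^2*(z + 1/3)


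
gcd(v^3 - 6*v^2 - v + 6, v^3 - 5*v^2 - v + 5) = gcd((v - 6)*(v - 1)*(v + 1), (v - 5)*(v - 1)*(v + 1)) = v^2 - 1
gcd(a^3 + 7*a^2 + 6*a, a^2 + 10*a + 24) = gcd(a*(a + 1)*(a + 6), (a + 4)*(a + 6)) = a + 6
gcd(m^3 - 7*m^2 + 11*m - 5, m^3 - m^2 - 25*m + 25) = m^2 - 6*m + 5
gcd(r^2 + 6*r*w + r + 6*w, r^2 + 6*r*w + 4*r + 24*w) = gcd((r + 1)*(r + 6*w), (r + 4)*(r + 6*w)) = r + 6*w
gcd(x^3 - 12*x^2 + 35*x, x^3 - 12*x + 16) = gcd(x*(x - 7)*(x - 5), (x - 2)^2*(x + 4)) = 1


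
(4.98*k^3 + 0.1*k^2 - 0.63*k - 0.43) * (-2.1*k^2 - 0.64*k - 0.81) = -10.458*k^5 - 3.3972*k^4 - 2.7748*k^3 + 1.2252*k^2 + 0.7855*k + 0.3483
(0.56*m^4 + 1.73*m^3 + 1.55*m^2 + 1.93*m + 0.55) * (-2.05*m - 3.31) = -1.148*m^5 - 5.4001*m^4 - 8.9038*m^3 - 9.087*m^2 - 7.5158*m - 1.8205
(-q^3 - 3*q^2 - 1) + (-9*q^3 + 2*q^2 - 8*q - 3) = -10*q^3 - q^2 - 8*q - 4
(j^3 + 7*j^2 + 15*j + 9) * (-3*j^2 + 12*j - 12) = -3*j^5 - 9*j^4 + 27*j^3 + 69*j^2 - 72*j - 108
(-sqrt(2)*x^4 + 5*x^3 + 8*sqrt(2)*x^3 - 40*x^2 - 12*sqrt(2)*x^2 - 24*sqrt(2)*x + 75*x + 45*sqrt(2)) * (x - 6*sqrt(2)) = -sqrt(2)*x^5 + 8*sqrt(2)*x^4 + 17*x^4 - 136*x^3 - 42*sqrt(2)*x^3 + 219*x^2 + 216*sqrt(2)*x^2 - 405*sqrt(2)*x + 288*x - 540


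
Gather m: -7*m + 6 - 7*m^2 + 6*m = -7*m^2 - m + 6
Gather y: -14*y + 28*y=14*y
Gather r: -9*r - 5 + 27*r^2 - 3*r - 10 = 27*r^2 - 12*r - 15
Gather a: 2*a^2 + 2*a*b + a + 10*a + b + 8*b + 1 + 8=2*a^2 + a*(2*b + 11) + 9*b + 9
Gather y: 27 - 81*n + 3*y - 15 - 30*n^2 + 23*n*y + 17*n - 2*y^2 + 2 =-30*n^2 - 64*n - 2*y^2 + y*(23*n + 3) + 14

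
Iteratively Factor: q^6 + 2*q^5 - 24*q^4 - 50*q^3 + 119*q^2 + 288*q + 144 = (q - 4)*(q^5 + 6*q^4 - 50*q^2 - 81*q - 36) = (q - 4)*(q + 1)*(q^4 + 5*q^3 - 5*q^2 - 45*q - 36) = (q - 4)*(q + 1)*(q + 3)*(q^3 + 2*q^2 - 11*q - 12) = (q - 4)*(q + 1)^2*(q + 3)*(q^2 + q - 12) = (q - 4)*(q + 1)^2*(q + 3)*(q + 4)*(q - 3)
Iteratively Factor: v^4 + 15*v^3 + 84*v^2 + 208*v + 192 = (v + 4)*(v^3 + 11*v^2 + 40*v + 48) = (v + 3)*(v + 4)*(v^2 + 8*v + 16) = (v + 3)*(v + 4)^2*(v + 4)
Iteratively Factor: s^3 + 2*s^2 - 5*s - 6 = (s + 1)*(s^2 + s - 6) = (s - 2)*(s + 1)*(s + 3)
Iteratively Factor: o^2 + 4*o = (o)*(o + 4)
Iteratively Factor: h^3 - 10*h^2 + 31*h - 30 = (h - 5)*(h^2 - 5*h + 6) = (h - 5)*(h - 2)*(h - 3)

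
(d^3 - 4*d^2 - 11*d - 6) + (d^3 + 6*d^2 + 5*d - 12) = 2*d^3 + 2*d^2 - 6*d - 18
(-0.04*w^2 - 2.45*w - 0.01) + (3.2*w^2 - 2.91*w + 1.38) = 3.16*w^2 - 5.36*w + 1.37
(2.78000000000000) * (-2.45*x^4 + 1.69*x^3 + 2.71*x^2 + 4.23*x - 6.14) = -6.811*x^4 + 4.6982*x^3 + 7.5338*x^2 + 11.7594*x - 17.0692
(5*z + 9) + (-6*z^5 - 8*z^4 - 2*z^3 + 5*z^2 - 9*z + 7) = -6*z^5 - 8*z^4 - 2*z^3 + 5*z^2 - 4*z + 16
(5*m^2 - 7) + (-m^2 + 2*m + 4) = 4*m^2 + 2*m - 3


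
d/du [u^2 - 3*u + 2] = 2*u - 3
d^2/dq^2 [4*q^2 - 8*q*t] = 8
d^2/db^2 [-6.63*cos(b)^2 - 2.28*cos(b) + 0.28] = 2.28*cos(b) + 13.26*cos(2*b)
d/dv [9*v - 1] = 9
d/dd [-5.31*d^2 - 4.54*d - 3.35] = -10.62*d - 4.54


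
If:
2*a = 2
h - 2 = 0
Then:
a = 1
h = 2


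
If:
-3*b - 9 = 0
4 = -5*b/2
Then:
No Solution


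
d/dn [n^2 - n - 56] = 2*n - 1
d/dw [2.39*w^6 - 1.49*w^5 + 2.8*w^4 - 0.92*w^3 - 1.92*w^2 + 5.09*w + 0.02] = 14.34*w^5 - 7.45*w^4 + 11.2*w^3 - 2.76*w^2 - 3.84*w + 5.09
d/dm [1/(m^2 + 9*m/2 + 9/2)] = 2*(-4*m - 9)/(2*m^2 + 9*m + 9)^2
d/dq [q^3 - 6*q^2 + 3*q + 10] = 3*q^2 - 12*q + 3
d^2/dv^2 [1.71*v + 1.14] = 0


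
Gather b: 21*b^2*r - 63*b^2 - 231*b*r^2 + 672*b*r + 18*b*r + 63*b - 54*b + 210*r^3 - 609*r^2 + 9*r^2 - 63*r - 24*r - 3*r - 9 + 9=b^2*(21*r - 63) + b*(-231*r^2 + 690*r + 9) + 210*r^3 - 600*r^2 - 90*r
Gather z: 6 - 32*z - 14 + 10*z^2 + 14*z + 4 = 10*z^2 - 18*z - 4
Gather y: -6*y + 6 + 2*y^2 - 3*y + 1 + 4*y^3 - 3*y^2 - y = 4*y^3 - y^2 - 10*y + 7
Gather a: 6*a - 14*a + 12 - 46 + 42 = 8 - 8*a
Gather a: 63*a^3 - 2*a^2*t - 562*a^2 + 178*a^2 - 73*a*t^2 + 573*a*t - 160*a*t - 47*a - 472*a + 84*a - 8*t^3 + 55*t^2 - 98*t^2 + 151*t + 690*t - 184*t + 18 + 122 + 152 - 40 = 63*a^3 + a^2*(-2*t - 384) + a*(-73*t^2 + 413*t - 435) - 8*t^3 - 43*t^2 + 657*t + 252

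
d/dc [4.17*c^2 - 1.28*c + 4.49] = 8.34*c - 1.28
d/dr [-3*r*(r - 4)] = 12 - 6*r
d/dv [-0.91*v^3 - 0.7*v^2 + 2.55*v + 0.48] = -2.73*v^2 - 1.4*v + 2.55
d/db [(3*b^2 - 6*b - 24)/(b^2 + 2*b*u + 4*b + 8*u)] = 6*((b - 1)*(b^2 + 2*b*u + 4*b + 8*u) + (b + u + 2)*(-b^2 + 2*b + 8))/(b^2 + 2*b*u + 4*b + 8*u)^2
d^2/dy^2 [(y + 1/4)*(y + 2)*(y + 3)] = 6*y + 21/2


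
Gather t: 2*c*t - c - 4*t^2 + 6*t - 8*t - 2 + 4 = -c - 4*t^2 + t*(2*c - 2) + 2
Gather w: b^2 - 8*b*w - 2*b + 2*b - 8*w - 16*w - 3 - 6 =b^2 + w*(-8*b - 24) - 9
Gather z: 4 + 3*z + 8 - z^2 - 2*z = -z^2 + z + 12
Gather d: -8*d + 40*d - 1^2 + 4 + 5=32*d + 8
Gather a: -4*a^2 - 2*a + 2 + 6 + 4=-4*a^2 - 2*a + 12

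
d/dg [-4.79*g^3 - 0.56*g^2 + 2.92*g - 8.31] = -14.37*g^2 - 1.12*g + 2.92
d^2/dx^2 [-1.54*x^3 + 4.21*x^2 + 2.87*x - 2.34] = 8.42 - 9.24*x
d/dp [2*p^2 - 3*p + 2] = 4*p - 3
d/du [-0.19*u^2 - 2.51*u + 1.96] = -0.38*u - 2.51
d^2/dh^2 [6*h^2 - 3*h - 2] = 12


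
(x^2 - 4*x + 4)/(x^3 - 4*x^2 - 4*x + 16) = (x - 2)/(x^2 - 2*x - 8)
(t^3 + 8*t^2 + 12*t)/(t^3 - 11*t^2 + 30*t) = (t^2 + 8*t + 12)/(t^2 - 11*t + 30)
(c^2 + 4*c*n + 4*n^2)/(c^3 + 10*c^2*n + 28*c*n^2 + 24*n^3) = 1/(c + 6*n)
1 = 1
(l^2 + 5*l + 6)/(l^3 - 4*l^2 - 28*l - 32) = (l + 3)/(l^2 - 6*l - 16)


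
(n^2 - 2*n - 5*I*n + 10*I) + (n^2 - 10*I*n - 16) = 2*n^2 - 2*n - 15*I*n - 16 + 10*I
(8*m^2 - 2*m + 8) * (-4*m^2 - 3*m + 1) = -32*m^4 - 16*m^3 - 18*m^2 - 26*m + 8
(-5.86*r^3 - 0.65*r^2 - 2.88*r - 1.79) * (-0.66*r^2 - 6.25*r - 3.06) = 3.8676*r^5 + 37.054*r^4 + 23.8949*r^3 + 21.1704*r^2 + 20.0003*r + 5.4774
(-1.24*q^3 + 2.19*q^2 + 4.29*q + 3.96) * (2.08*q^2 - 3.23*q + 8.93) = -2.5792*q^5 + 8.5604*q^4 - 9.2237*q^3 + 13.9368*q^2 + 25.5189*q + 35.3628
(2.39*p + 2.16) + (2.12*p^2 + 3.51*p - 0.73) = 2.12*p^2 + 5.9*p + 1.43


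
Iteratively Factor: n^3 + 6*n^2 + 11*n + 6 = (n + 1)*(n^2 + 5*n + 6) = (n + 1)*(n + 2)*(n + 3)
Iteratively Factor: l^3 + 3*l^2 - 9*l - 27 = (l + 3)*(l^2 - 9) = (l - 3)*(l + 3)*(l + 3)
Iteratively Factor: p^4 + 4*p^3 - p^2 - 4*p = (p + 1)*(p^3 + 3*p^2 - 4*p) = (p - 1)*(p + 1)*(p^2 + 4*p) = p*(p - 1)*(p + 1)*(p + 4)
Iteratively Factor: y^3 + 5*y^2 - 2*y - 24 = (y + 4)*(y^2 + y - 6) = (y + 3)*(y + 4)*(y - 2)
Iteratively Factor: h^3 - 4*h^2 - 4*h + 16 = (h + 2)*(h^2 - 6*h + 8) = (h - 2)*(h + 2)*(h - 4)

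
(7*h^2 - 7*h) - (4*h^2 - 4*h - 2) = 3*h^2 - 3*h + 2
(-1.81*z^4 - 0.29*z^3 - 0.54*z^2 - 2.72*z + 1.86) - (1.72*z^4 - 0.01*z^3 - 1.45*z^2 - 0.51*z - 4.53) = -3.53*z^4 - 0.28*z^3 + 0.91*z^2 - 2.21*z + 6.39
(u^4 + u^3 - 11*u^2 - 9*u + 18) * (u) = u^5 + u^4 - 11*u^3 - 9*u^2 + 18*u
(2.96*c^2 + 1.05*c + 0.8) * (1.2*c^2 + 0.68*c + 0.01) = 3.552*c^4 + 3.2728*c^3 + 1.7036*c^2 + 0.5545*c + 0.008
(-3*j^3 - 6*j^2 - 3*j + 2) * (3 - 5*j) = 15*j^4 + 21*j^3 - 3*j^2 - 19*j + 6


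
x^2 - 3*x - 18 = (x - 6)*(x + 3)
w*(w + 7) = w^2 + 7*w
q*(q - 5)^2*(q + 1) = q^4 - 9*q^3 + 15*q^2 + 25*q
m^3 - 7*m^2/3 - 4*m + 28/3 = (m - 7/3)*(m - 2)*(m + 2)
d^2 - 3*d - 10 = (d - 5)*(d + 2)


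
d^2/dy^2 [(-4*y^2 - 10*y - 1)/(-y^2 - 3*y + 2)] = 2*(-2*y^3 + 27*y^2 + 69*y + 87)/(y^6 + 9*y^5 + 21*y^4 - 9*y^3 - 42*y^2 + 36*y - 8)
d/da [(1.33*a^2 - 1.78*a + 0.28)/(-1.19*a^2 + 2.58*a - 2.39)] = (1.3132*a^2 - 5.691*a + 3.5318)/(1.4161*a^4 - 6.1404*a^3 + 12.3446*a^2 - 12.3324*a + 5.7121)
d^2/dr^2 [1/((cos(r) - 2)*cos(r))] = (-2*(1 - cos(2*r))^2 - 15*cos(r) - 6*cos(2*r) + 3*cos(3*r) + 18)/(2*(cos(r) - 2)^3*cos(r)^3)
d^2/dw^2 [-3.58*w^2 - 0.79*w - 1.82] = -7.16000000000000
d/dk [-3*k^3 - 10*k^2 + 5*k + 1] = -9*k^2 - 20*k + 5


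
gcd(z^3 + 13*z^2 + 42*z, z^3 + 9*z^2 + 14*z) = z^2 + 7*z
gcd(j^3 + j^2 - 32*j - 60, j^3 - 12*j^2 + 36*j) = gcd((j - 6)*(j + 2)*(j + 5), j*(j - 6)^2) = j - 6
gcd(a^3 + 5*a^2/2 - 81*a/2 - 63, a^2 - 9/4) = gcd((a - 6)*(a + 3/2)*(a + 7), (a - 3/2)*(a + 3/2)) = a + 3/2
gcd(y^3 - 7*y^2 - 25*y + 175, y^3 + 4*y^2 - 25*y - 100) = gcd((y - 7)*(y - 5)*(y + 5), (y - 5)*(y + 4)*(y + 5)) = y^2 - 25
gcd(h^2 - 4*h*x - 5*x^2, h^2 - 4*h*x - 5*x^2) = -h^2 + 4*h*x + 5*x^2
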